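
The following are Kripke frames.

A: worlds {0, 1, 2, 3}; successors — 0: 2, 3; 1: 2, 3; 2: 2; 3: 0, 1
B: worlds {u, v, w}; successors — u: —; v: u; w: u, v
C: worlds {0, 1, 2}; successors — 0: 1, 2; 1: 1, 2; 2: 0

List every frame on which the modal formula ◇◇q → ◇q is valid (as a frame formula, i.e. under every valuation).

Frame correspondent (Sahlqvist): ∀x ∀y ∀z (Rxy ∧ Ryz → Rxz) — i.e. transitivity.
A: fails — R31 and R12 but not R32.
B: condition met.
C: fails — R02 and R20 but not R00.
Valid on: B.

B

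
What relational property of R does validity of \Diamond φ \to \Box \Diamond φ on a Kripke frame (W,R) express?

Suppose ◇φ→□◇φ is valid. Take Rxy, Rxz and set V(φ)={y}. Then ◇φ at x, so □◇φ at x, so ◇φ at z, so some w with Rzw has φ; w=y, i.e. Rzy. By symmetry of the argument, Ryz.
The converse is a direct semantic check.
Frame condition: \forall x \forall y \forall z (Rxy \wedge Rxz \to Ryz).

the Euclidean property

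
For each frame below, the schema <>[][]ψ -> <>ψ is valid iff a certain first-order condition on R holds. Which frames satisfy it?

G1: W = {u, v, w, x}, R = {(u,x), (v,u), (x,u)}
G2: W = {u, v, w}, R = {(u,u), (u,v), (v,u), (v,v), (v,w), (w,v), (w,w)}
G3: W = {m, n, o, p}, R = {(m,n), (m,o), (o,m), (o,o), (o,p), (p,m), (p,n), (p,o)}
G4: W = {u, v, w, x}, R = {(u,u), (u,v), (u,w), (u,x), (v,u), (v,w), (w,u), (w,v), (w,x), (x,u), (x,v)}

G1, G2, G4

The schema corresponds to a generalized confluence (Geach) condition: forall x forall y (xRy -> exists w (y R^2 w & xRw)).
G1: condition met.
G2: condition met.
G3: fails — mRn but no w with nR²w and mRw.
G4: condition met.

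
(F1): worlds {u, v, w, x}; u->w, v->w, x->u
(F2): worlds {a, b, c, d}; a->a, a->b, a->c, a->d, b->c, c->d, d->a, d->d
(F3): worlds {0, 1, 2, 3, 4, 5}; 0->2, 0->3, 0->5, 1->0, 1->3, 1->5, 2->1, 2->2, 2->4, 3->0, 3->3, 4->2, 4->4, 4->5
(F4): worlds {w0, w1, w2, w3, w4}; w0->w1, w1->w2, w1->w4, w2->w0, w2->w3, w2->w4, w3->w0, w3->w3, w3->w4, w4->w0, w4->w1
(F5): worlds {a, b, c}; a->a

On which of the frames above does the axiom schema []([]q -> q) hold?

(F5)

This is the axiom for shift-reflexivity; its first-order frame correspondent is forall x forall y (Rxy -> Ryy).
(F1): fails — Rxu but not Ruu.
(F2): fails — Rbc but not Rcc.
(F3): fails — R10 but not R00.
(F4): fails — Rw1w2 but not Rw2w2.
(F5): ✓.
Valid on: (F5).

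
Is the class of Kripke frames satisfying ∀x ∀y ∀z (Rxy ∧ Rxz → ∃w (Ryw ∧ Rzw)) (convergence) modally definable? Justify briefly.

The condition is convergence. A defining modal formula is ◇□r → □◇r.
Suppose ◇□r→□◇r is valid. Take Rxy, Rxz and set V(r)={w : Ryw}. Then □r at y so ◇□r at x, so □◇r at x, so ◇r at z, giving w with Rzw and Ryw.

Yes, by ◇□r → □◇r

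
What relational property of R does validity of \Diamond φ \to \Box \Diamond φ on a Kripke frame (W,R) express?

the Euclidean property: \forall x \forall y \forall z (Rxy \wedge Rxz \to Ryz)

Suppose ◇φ→□◇φ is valid. Take Rxy, Rxz and set V(φ)={y}. Then ◇φ at x, so □◇φ at x, so ◇φ at z, so some w with Rzw has φ; w=y, i.e. Rzy. By symmetry of the argument, Ryz.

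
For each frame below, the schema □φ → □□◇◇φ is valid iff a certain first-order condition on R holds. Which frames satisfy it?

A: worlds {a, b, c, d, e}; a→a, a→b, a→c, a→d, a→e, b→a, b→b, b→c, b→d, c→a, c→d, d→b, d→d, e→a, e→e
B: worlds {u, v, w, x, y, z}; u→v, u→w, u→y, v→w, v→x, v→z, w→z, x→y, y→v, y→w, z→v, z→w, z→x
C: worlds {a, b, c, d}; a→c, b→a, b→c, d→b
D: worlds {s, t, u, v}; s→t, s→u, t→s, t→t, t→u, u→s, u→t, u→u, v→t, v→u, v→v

A, D

The schema corresponds to a generalized confluence (Geach) condition: ∀x ∀z (xR²z → ∃w (xRw ∧ zR²w)).
A: condition met.
B: fails — wR²w but no t with wRt and wR²t.
C: fails — bR²c but no w with bRw and cR²w.
D: condition met.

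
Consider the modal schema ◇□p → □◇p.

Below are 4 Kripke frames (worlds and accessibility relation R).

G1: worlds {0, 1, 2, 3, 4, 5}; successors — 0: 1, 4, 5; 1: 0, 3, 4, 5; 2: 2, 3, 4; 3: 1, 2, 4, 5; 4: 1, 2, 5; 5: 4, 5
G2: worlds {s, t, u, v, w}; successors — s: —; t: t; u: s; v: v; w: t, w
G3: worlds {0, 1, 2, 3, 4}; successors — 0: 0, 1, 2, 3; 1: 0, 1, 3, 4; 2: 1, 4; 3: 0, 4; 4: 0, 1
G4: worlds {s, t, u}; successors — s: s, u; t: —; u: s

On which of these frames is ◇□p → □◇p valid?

The schema corresponds to convergence: ∀x ∀y ∀z (Rxy ∧ Rxz → ∃w (Ryw ∧ Rzw)).
G1: satisfies the condition.
G2: fails — Rus and Rus but s and s have no common successor.
G3: satisfies the condition.
G4: satisfies the condition.

G1, G3, G4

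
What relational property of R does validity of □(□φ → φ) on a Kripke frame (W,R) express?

This schema is the T□ axiom.
Its frame correspondent is shift-reflexivity — ∀x ∀y (Rxy → Ryy).

shift-reflexivity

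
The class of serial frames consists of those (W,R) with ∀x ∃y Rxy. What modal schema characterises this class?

The condition is seriality. The D schema □q → ◇q defines it.
Suppose □q→◇q is valid. At any x set V(q)=W. Then □q at x, so ◇q at x, so x has a successor.

□q → ◇q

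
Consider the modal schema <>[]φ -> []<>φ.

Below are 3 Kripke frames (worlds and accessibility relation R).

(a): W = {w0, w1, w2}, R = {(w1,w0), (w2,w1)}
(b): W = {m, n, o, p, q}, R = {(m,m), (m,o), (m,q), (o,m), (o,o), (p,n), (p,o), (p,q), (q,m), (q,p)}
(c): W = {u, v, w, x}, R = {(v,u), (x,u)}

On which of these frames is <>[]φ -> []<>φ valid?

none

Frame correspondent (Sahlqvist): forall x forall y forall z (Rxy & Rxz -> exists w (Ryw & Rzw)) — i.e. convergence.
(a): fails — Rw1w0 and Rw1w0 but w0 and w0 have no common successor.
(b): fails — Rpn and Rpn but n and n have no common successor.
(c): fails — Rvu and Rvu but u and u have no common successor.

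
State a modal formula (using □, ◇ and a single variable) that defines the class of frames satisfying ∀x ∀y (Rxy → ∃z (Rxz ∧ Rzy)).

□□ψ → □ψ

This is density; the standard corresponding axiom is C4: □□ψ → □ψ.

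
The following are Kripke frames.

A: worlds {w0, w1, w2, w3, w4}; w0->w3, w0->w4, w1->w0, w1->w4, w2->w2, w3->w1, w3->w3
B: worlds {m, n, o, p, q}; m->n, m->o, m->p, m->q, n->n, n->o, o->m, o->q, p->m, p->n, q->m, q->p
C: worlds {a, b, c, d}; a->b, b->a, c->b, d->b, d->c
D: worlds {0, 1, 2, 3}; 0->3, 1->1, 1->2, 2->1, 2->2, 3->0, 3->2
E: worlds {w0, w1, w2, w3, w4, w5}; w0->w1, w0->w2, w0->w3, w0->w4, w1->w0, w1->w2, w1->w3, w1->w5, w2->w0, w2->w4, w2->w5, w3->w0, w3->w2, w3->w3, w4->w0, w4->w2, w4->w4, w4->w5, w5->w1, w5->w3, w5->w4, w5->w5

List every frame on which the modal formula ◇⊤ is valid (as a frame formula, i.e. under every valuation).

B, C, D, E

This is the axiom for seriality; its first-order frame correspondent is ∀x ∃y Rxy.
A: fails — world w4 has no successor.
B: ✓.
C: ✓.
D: ✓.
E: ✓.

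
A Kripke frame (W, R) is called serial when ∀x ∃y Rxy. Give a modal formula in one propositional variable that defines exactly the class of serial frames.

The condition is seriality. The D schema □p → ◇p defines it.
Suppose □p→◇p is valid. At any x set V(p)=W. Then □p at x, so ◇p at x, so x has a successor.

□p → ◇p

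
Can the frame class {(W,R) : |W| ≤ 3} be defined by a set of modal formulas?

Modal frame validity is preserved under disjoint unions.
Any modal formula valid on each of 4 disjoint one-world frames is valid on their disjoint union (validity is preserved under disjoint unions). Each one-world frame has |W|=1≤3, but the union has |W|=4.
So the class is not modally definable.

No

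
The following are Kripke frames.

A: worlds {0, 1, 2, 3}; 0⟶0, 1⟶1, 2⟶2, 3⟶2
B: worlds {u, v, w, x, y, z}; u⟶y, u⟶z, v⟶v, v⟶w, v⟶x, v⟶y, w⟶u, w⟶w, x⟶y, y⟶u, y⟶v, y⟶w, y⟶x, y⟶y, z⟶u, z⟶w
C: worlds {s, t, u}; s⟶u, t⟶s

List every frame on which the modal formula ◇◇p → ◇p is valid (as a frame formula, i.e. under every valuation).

This is the axiom for transitivity; its first-order frame correspondent is ∀x ∀y ∀z (Rxy ∧ Ryz → Rxz).
A: holds.
B: fails — Ruz and Rzw but not Ruw.
C: fails — Rts and Rsu but not Rtu.

A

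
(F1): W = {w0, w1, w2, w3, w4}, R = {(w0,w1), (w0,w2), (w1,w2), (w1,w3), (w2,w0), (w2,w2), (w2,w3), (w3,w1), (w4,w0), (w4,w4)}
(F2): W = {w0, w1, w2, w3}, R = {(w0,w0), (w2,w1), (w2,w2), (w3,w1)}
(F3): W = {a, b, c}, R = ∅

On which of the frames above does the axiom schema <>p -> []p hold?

This is the axiom for partial functionality; its first-order frame correspondent is forall x forall y forall z (Rxy & Rxz -> y = z).
(F1): fails — w0 sees both w1 and w2.
(F2): fails — w2 sees both w1 and w2.
(F3): holds.
Valid on: (F3).

(F3)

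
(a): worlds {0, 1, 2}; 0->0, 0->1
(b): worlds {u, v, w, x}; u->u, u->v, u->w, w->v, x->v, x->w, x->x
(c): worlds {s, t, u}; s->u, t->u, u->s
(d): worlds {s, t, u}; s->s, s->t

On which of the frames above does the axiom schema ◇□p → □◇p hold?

(c)

Frame correspondent (Sahlqvist): ∀x ∀y ∀z (Rxy ∧ Rxz → ∃w (Ryw ∧ Rzw)) — i.e. convergence.
(a): fails — R00 and R01 but 0 and 1 have no common successor.
(b): fails — Ruv and Ruv but v and v have no common successor.
(c): ✓.
(d): fails — Rss and Rst but s and t have no common successor.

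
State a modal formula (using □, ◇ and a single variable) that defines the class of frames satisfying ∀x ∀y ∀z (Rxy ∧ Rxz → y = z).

◇s → □s

A defining formula is ◇s → □s (the CD axiom).
Suppose ◇s→□s is valid. Take Rxy, Rxz and set V(s)={y}. Then ◇s at x, so □s at x, so s at z, i.e. z=y.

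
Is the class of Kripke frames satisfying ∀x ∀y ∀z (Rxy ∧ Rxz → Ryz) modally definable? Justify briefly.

Yes, by ◇q → □◇q

Yes: it is the Euclidean property, defined by the 5 schema ◇q → □◇q.
Suppose ◇q→□◇q is valid. Take Rxy, Rxz and set V(q)={y}. Then ◇q at x, so □◇q at x, so ◇q at z, so some w with Rzw has q; w=y, i.e. Rzy. By symmetry of the argument, Ryz.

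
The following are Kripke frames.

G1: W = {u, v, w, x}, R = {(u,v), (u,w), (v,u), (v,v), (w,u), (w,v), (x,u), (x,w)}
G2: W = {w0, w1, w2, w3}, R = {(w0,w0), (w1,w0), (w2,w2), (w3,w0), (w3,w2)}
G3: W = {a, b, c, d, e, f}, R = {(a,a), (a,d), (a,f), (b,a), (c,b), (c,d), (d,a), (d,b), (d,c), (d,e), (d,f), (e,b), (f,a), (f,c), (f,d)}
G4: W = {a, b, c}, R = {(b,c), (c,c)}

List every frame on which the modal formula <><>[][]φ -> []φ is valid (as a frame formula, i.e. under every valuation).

This is the axiom for a generalized confluence (Geach) condition; its first-order frame correspondent is forall x forall y forall z ((x R^2 y & xRz) -> exists w (y R^2 w & z = w)).
G1: fails — uR²u, uRw but no t with uR²t and w=t.
G2: fails — w3R²w0, w3Rw2 but no w with w0R²w and w2=w.
G3: fails — aR²c, aRd but no w with cR²w and d=w.
G4: satisfies the condition.

G4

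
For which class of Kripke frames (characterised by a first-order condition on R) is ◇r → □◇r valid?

Suppose ◇r→□◇r is valid. Take Rxy, Rxz and set V(r)={y}. Then ◇r at x, so □◇r at x, so ◇r at z, so some w with Rzw has r; w=y, i.e. Rzy. By symmetry of the argument, Ryz.

The Euclidean property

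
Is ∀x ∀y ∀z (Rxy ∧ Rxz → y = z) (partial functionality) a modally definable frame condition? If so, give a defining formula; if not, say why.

Definable; ◇q → □q defines it

The condition is partial functionality. A defining modal formula is ◇q → □q.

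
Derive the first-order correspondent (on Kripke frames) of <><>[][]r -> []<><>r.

forall x forall y forall z ((x R^2 y & xRz) -> exists w (y R^2 w & z R^2 w))

This is a Sahlqvist (Geach-type) schema ◇^2□^2r → □^1◇^2r.
First-order correspondent: forall x forall y forall z ((x R^2 y & xRz) -> exists w (y R^2 w & z R^2 w)).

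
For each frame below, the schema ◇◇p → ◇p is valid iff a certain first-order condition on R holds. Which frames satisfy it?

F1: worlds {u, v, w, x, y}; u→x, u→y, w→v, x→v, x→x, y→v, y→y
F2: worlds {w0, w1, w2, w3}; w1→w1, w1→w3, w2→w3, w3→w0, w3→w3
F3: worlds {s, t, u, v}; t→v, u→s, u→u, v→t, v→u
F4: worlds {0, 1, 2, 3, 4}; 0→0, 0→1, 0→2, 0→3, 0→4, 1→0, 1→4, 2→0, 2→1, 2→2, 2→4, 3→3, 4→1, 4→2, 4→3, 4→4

none

Frame correspondent (Sahlqvist): ∀x ∀y (xR²y → ∃w (y = w ∧ xRw)) — i.e. a generalized confluence (Geach) condition.
F1: fails — uR²v but no t with v=t and uRt.
F2: fails — w1R²w0 but no w with w0=w and w1Rw.
F3: fails — tR²t but no w with t=w and tRw.
F4: fails — 1R²1 but no w with 1=w and 1Rw.
Valid on no frame.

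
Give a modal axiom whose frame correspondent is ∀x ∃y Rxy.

□p → ◇p

The condition is seriality. The D schema □p → ◇p defines it.
Suppose □p→◇p is valid. At any x set V(p)=W. Then □p at x, so ◇p at x, so x has a successor.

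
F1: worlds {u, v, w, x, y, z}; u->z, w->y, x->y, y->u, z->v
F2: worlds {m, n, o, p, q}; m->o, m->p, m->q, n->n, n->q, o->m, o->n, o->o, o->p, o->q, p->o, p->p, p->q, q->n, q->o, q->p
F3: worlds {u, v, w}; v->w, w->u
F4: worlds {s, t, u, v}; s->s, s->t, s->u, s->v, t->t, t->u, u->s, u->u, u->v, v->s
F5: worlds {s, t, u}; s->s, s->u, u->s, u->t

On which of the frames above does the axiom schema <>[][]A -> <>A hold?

F2, F4

The schema corresponds to a generalized confluence (Geach) condition: forall x forall y (xRy -> exists w (y R^2 w & xRw)).
F1: fails — uRz but no t with zR²t and uRt.
F2: satisfies the condition.
F3: fails — vRw but no t with wR²t and vRt.
F4: satisfies the condition.
F5: fails — uRt but no w with tR²w and uRw.
Valid on: F2, F4.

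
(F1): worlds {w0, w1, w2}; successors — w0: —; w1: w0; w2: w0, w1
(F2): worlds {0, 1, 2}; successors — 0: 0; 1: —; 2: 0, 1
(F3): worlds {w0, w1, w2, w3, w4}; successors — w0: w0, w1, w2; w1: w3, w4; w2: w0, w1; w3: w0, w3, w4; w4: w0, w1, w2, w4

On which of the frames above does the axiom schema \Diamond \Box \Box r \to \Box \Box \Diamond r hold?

(F3)

This is the axiom for a generalized confluence (Geach) condition; its first-order frame correspondent is \forall x \forall y \forall z ((xRy \wedge x R^2 z) \to \exists w (y R^2 w \wedge zRw)).
(F1): fails — w2Rw0, w2R²w0 but no w with w0R²w and w0Rw.
(F2): fails — 2R1, 2R²0 but no w with 1R²w and 0Rw.
(F3): holds.
Valid on: (F3).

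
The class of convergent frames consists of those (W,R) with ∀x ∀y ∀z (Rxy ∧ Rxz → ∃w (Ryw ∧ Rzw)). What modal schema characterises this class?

◇□ψ → □◇ψ

A defining formula is ◇□ψ → □◇ψ (the .2 axiom).
Suppose ◇□ψ→□◇ψ is valid. Take Rxy, Rxz and set V(ψ)={w : Ryw}. Then □ψ at y so ◇□ψ at x, so □◇ψ at x, so ◇ψ at z, giving w with Rzw and Ryw.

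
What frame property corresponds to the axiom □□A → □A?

This is the C4 axiom.
It corresponds to density: ∀x ∀y (Rxy → ∃z (Rxz ∧ Rzy)).

Density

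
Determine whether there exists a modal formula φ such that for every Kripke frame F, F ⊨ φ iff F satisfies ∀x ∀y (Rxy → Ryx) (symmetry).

Definable; q → □◇q defines it

The condition is symmetry. A defining modal formula is q → □◇q.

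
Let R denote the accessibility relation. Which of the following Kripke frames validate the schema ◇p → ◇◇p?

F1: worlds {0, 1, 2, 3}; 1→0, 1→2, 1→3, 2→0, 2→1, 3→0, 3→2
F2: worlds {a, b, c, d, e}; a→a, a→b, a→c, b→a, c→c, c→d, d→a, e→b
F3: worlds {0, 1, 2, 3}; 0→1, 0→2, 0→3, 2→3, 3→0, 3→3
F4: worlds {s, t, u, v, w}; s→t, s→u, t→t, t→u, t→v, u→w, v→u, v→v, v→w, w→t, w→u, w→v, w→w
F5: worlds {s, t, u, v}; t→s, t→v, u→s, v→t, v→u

F4

Frame correspondent (Sahlqvist): ∀x ∀y (xRy → ∃w (y = w ∧ xR²w)) — i.e. a generalized confluence (Geach) condition.
F1: fails — 1R3 but no w with 3=w and 1R²w.
F2: fails — eRb but no w with b=w and eR²w.
F3: fails — 0R1 but no w with 1=w and 0R²w.
F4: ✓.
F5: fails — tRs but no w with s=w and tR²w.
Valid on: F4.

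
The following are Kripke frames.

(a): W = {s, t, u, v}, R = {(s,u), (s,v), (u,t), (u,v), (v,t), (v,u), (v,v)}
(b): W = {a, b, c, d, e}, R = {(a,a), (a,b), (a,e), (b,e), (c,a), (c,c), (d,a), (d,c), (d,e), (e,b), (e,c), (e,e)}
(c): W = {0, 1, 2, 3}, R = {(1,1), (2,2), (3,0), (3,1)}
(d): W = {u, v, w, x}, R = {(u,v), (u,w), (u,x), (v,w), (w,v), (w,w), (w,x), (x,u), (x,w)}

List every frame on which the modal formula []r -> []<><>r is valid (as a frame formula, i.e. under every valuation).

(b), (d)

This is the axiom for a generalized confluence (Geach) condition; its first-order frame correspondent is forall x forall z (xRz -> exists w (xRw & z R^2 w)).
(a): fails — uRt but no w with uRw and tR²w.
(b): condition met.
(c): fails — 3R0 but no w with 3Rw and 0R²w.
(d): condition met.
Valid on: (b), (d).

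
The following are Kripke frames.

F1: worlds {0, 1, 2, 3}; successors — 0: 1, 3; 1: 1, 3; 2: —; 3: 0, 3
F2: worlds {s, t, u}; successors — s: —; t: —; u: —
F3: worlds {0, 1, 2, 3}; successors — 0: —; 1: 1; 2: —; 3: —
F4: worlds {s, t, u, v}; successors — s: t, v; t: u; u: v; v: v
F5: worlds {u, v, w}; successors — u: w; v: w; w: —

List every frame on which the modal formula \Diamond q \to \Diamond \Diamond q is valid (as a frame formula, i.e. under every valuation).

This is the axiom for a generalized confluence (Geach) condition; its first-order frame correspondent is \forall x \forall y (xRy \to \exists w (y = w \wedge x R^2 w)).
F1: satisfies the condition.
F2: satisfies the condition.
F3: satisfies the condition.
F4: fails — sRt but no w with t=w and sR²w.
F5: fails — uRw but no t with w=t and uR²t.

F1, F2, F3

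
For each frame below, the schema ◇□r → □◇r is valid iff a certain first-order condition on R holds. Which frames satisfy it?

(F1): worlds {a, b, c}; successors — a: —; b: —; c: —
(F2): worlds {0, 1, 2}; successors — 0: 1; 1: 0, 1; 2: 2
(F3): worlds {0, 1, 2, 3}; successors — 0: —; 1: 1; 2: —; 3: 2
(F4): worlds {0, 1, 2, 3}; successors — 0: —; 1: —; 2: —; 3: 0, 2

Frame correspondent (Sahlqvist): ∀x ∀y ∀z (Rxy ∧ Rxz → ∃w (Ryw ∧ Rzw)) — i.e. convergence.
(F1): holds.
(F2): holds.
(F3): fails — R32 and R32 but 2 and 2 have no common successor.
(F4): fails — R32 and R32 but 2 and 2 have no common successor.
Valid on: (F1), (F2).

(F1), (F2)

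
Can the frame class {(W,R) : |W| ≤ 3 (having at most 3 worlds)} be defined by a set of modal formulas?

If a class were modally definable it would be closed under disjoint unions (Goldblatt–Thomason).
Any modal formula valid on each of 4 disjoint one-world frames is valid on their disjoint union (validity is preserved under disjoint unions). Each one-world frame has |W|=1≤3, but the union has |W|=4.
So the class is not modally definable.

Not modally definable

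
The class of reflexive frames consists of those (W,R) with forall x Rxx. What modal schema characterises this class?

This is reflexivity; the standard corresponding axiom is T: □s → s.
Suppose □s→s is valid. At any x set V(s)={w : Rxw}. Then □s holds at x, so s holds at x, i.e. Rxx.

□s → s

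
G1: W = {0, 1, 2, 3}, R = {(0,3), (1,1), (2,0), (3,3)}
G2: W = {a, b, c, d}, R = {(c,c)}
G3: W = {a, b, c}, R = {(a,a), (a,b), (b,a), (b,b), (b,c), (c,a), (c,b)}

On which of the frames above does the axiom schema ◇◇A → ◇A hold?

G2

The schema corresponds to transitivity: ∀x ∀y ∀z (Rxy ∧ Ryz → Rxz).
G1: fails — R20 and R03 but not R23.
G2: holds.
G3: fails — Rab and Rbc but not Rac.
Valid on: G2.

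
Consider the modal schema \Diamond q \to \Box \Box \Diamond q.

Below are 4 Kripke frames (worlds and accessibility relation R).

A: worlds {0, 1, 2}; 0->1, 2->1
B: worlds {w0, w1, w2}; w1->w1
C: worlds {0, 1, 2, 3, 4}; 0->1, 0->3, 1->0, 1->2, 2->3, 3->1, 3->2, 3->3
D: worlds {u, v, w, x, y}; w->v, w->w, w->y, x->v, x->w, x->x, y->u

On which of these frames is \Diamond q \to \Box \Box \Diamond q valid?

A, B

Frame correspondent (Sahlqvist): \forall x \forall y \forall z ((xRy \wedge x R^2 z) \to \exists w (y = w \wedge zRw)) — i.e. a generalized confluence (Geach) condition.
A: satisfies the condition.
B: satisfies the condition.
C: fails — 0R1, 0R²1 but no w with 1=w and 1Rw.
D: fails — wRv, wR²u but no t with v=t and uRt.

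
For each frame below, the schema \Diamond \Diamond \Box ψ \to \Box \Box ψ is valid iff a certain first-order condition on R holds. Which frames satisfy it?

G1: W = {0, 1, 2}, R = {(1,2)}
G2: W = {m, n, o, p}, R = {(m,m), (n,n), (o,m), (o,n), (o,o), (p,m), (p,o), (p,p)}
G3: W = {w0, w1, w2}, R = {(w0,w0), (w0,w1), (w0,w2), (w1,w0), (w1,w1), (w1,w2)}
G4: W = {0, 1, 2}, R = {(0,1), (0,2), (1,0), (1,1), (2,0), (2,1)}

Frame correspondent (Sahlqvist): \forall x \forall y \forall z ((x R^2 y \wedge x R^2 z) \to \exists w (yRw \wedge z = w)) — i.e. a generalized confluence (Geach) condition.
G1: ✓.
G2: fails — oR²m, oR²n but no w with mRw and n=w.
G3: fails — w0R²w2, w0R²w0 but no w with w2Rw and w0=w.
G4: fails — 0R²0, 0R²0 but no w with 0Rw and 0=w.

G1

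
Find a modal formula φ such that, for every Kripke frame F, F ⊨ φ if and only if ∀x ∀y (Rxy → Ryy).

□(□s → s)

The condition is shift-reflexivity. The T□ schema □(□s → s) defines it.
Suppose □(□s→s) is valid. Take Rxy and set V(s)={w : Ryw}. Then at y, □s holds; since □(□s→s) at x, □s→s at y, so s at y, i.e. Ryy.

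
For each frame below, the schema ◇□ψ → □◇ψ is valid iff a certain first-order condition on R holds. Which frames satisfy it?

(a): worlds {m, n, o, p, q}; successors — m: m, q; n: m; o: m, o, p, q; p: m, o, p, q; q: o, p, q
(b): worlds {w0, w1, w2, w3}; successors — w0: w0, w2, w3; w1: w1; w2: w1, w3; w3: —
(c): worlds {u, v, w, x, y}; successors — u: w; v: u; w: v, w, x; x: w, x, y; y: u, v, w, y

This is the axiom for convergence; its first-order frame correspondent is ∀x ∀y ∀z (Rxy ∧ Rxz → ∃w (Ryw ∧ Rzw)).
(a): condition met.
(b): fails — Rw0w2 and Rw0w3 but w2 and w3 have no common successor.
(c): fails — Rww and Rwv but w and v have no common successor.

(a)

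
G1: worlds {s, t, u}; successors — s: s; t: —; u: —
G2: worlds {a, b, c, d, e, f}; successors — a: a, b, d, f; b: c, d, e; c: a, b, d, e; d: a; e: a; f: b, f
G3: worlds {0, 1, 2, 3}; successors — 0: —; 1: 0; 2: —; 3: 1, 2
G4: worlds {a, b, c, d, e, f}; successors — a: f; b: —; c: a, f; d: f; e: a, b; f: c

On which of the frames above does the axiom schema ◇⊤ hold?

This is the axiom for seriality; its first-order frame correspondent is ∀x ∃y Rxy.
G1: fails — world t has no successor.
G2: ✓.
G3: fails — world 0 has no successor.
G4: fails — world b has no successor.

G2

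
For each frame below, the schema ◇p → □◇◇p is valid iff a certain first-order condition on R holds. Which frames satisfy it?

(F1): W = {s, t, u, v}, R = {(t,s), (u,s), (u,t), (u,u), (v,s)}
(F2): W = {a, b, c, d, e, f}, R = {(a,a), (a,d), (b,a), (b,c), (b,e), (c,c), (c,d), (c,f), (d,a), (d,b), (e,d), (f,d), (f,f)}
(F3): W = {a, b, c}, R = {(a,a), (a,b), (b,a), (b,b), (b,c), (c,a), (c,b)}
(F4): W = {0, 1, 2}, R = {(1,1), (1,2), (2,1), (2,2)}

The schema corresponds to a generalized confluence (Geach) condition: ∀x ∀y ∀z ((xRy ∧ xRz) → ∃w (y = w ∧ zR²w)).
(F1): fails — tRs, tRs but no w with s=w and sR²w.
(F2): fails — bRc, bRa but no w with c=w and aR²w.
(F3): satisfies the condition.
(F4): satisfies the condition.
Valid on: (F3), (F4).

(F3), (F4)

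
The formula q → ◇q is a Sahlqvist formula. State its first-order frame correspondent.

This is a form of the T axiom.
It corresponds to reflexivity: ∀x Rxx.

reflexivity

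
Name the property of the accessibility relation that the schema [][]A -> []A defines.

This is the C4 axiom.
It corresponds to density: forall x forall y (Rxy -> exists z (Rxz & Rzy)).

Density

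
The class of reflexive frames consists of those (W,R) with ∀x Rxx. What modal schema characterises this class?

□ψ → ψ

A defining formula is □ψ → ψ (the T axiom).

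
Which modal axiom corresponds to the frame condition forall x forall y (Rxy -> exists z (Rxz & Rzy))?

□□ψ → □ψ

A defining formula is □□ψ → □ψ (the C4 axiom).
Suppose □□ψ→□ψ is valid. Take Rxy and set V(ψ)={w : xR²w}. Then □□ψ at x, so □ψ at x, so ψ at y, i.e. ∃z(Rxz∧Rzy).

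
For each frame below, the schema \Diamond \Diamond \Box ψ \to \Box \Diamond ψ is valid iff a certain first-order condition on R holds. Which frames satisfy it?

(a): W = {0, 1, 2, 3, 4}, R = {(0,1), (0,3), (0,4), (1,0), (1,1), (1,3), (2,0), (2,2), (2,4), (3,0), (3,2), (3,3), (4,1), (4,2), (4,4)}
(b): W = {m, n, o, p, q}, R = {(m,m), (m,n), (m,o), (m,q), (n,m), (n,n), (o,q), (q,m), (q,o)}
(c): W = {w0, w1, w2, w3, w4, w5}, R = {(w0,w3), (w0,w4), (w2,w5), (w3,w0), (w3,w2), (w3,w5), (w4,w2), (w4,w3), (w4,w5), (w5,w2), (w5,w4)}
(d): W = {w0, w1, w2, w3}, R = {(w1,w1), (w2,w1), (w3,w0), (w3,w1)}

The schema corresponds to a generalized confluence (Geach) condition: \forall x \forall y \forall z ((x R^2 y \wedge xRz) \to \exists w (yRw \wedge zRw)).
(a): condition met.
(b): fails — mR²n, mRo but no w with nRw and oRw.
(c): fails — w0R²w0, w0Rw3 but no w with w0Rw and w3Rw.
(d): fails — w3R²w1, w3Rw0 but no w with w1Rw and w0Rw.
Valid on: (a).

(a)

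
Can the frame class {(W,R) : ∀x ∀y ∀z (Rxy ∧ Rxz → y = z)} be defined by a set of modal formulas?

Definable; ◇r → □r defines it

This is a Sahlqvist condition; the CD axiom ◇r → □r defines it.
Suppose ◇r→□r is valid. Take Rxy, Rxz and set V(r)={y}. Then ◇r at x, so □r at x, so r at z, i.e. z=y.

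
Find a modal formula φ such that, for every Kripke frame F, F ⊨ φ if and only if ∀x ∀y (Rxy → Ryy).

□(□p → p)

A defining formula is □(□p → p) (the T□ axiom).
Suppose □(□p→p) is valid. Take Rxy and set V(p)={w : Ryw}. Then at y, □p holds; since □(□p→p) at x, □p→p at y, so p at y, i.e. Ryy.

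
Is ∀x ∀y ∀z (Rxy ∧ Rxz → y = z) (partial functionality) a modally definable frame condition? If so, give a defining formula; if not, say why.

Yes: it is partial functionality, defined by the CD schema ◇r → □r.
Suppose ◇r→□r is valid. Take Rxy, Rxz and set V(r)={y}. Then ◇r at x, so □r at x, so r at z, i.e. z=y.

Yes, by ◇r → □r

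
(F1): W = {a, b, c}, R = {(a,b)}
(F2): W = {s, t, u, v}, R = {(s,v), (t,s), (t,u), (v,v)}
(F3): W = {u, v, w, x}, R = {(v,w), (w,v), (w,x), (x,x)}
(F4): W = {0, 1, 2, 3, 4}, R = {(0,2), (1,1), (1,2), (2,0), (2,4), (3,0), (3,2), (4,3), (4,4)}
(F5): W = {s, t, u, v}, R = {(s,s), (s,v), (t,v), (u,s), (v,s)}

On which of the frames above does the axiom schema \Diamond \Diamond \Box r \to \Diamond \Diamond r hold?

This is the axiom for a generalized confluence (Geach) condition; its first-order frame correspondent is \forall x \forall y (x R^2 y \to \exists w (yRw \wedge x R^2 w)).
(F1): satisfies the condition.
(F2): satisfies the condition.
(F3): fails — vR²v but no t with vRt and vR²t.
(F4): fails — 0R²0 but no w with 0Rw and 0R²w.
(F5): satisfies the condition.

(F1), (F2), (F5)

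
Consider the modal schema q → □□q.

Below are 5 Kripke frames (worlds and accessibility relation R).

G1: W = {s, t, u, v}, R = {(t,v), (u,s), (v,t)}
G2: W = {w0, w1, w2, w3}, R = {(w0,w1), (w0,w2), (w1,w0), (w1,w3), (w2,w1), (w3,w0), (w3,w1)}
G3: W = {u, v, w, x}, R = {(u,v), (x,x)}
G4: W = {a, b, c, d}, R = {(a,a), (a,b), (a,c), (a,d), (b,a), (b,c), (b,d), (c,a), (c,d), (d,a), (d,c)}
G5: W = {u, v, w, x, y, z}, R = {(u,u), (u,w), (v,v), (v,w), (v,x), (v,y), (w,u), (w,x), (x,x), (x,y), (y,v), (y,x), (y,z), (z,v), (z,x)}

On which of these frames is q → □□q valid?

Frame correspondent (Sahlqvist): ∀x ∀z (xR²z → ∃w (x = w ∧ z = w)) — i.e. a generalized confluence (Geach) condition.
G1: satisfies the condition.
G2: fails — w0R²w1 but w0 ≠ w1.
G3: satisfies the condition.
G4: fails — aR²b but a ≠ b.
G5: fails — uR²w but u ≠ w.

G1, G3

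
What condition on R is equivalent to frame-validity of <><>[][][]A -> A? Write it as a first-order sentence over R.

forall x forall y (x R^2 y -> exists w (y R^3 w & x = w))

This is a Sahlqvist (Geach-type) schema ◇^2□^3A → □^0◇^0A.
Minimal-valuation argument: fix x; take any y with xR^2y and any z with xR^0z. Set V(A) to the set of worlds R-reachable from y in exactly 3 steps. Then □^3A holds at y, so the antecedent holds at x; validity forces ◇^0A at z, giving a w with zR^0w and yR^3w.
First-order correspondent: forall x forall y (x R^2 y -> exists w (y R^3 w & x = w)).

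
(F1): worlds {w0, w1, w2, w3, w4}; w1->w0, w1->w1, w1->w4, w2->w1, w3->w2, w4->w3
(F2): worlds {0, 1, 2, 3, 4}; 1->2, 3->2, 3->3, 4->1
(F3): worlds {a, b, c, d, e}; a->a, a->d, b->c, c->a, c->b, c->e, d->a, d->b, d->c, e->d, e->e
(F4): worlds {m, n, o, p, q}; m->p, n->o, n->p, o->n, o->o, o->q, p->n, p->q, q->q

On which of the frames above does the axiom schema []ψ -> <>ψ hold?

(F3), (F4)

Frame correspondent (Sahlqvist): forall x exists y Rxy — i.e. seriality.
(F1): fails — world w0 has no successor.
(F2): fails — world 0 has no successor.
(F3): satisfies the condition.
(F4): satisfies the condition.
Valid on: (F3), (F4).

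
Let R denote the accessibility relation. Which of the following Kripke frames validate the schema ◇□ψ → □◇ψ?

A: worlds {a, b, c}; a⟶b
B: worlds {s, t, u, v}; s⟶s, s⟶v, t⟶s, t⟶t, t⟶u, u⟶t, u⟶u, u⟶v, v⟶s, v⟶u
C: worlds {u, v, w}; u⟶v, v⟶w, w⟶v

B, C

This is the axiom for convergence; its first-order frame correspondent is ∀x ∀y ∀z (Rxy ∧ Rxz → ∃w (Ryw ∧ Rzw)).
A: fails — Rab and Rab but b and b have no common successor.
B: holds.
C: holds.
Valid on: B, C.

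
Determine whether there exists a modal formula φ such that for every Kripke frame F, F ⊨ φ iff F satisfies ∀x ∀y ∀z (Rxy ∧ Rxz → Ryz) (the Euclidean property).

This is a Sahlqvist condition; the 5 axiom ◇r → □◇r defines it.
Suppose ◇r→□◇r is valid. Take Rxy, Rxz and set V(r)={y}. Then ◇r at x, so □◇r at x, so ◇r at z, so some w with Rzw has r; w=y, i.e. Rzy. By symmetry of the argument, Ryz.

Yes — defined by ◇r → □◇r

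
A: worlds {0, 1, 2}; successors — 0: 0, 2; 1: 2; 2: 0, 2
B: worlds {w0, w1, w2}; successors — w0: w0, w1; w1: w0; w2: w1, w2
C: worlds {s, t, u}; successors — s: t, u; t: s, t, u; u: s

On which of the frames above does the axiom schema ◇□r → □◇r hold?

Frame correspondent (Sahlqvist): ∀x ∀y ∀z (Rxy ∧ Rxz → ∃w (Ryw ∧ Rzw)) — i.e. convergence.
A: holds.
B: fails — Rw2w2 and Rw2w1 but w2 and w1 have no common successor.
C: fails — Rts and Rtu but s and u have no common successor.

A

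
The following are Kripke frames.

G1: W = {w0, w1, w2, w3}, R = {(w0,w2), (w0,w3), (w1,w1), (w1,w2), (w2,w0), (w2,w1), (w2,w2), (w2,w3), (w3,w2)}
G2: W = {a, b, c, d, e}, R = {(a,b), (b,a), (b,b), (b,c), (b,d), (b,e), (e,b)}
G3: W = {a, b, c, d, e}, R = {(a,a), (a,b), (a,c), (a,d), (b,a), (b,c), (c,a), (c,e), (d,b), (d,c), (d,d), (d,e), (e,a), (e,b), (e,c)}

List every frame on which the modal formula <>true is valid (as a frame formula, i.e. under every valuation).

G1, G3

This is the axiom for seriality; its first-order frame correspondent is forall x exists y Rxy.
G1: holds.
G2: fails — world c has no successor.
G3: holds.
Valid on: G1, G3.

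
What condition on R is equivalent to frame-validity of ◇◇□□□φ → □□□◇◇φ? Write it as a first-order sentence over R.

This is a Sahlqvist (Geach-type) schema ◇^2□^3φ → □^3◇^2φ.
Minimal-valuation argument: fix x; take any y with xR^2y and any z with xR^3z. Set V(φ) to the set of worlds R-reachable from y in exactly 3 steps. Then □^3φ holds at y, so the antecedent holds at x; validity forces ◇^2φ at z, giving a w with zR^2w and yR^3w.
First-order correspondent: ∀x ∀y ∀z ((xR²y ∧ xR³z) → ∃w (yR³w ∧ zR²w)).

∀x ∀y ∀z ((xR²y ∧ xR³z) → ∃w (yR³w ∧ zR²w))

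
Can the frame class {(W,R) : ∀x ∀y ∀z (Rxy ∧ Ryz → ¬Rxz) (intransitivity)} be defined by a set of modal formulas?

Not definable by any modal formula

Any modally definable frame class is closed under surjective bounded morphisms.
The 3-cycle (worlds a,b,c with a→b→c→a) is intransitive. Mapping every world to a single reflexive point • is a surjective bounded morphism; the reflexive point is not intransitive (R••∧R•• but R••).
Hence intransitivity is not modally definable.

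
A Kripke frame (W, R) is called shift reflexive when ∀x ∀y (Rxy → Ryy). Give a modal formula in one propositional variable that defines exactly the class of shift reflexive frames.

□(□p → p)

This is shift-reflexivity; the standard corresponding axiom is T□: □(□p → p).
Suppose □(□p→p) is valid. Take Rxy and set V(p)={w : Ryw}. Then at y, □p holds; since □(□p→p) at x, □p→p at y, so p at y, i.e. Ryy.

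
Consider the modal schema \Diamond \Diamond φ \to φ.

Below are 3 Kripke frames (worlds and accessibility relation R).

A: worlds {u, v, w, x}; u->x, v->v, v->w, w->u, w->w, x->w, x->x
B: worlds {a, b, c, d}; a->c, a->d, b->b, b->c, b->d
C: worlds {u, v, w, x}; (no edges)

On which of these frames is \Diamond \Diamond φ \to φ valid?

The schema corresponds to a generalized confluence (Geach) condition: \forall x \forall y (x R^2 y \to \exists w (y = w \wedge x = w)).
A: fails — uR²w but w ≠ u.
B: fails — bR²c but c ≠ b.
C: ✓.
Valid on: C.

C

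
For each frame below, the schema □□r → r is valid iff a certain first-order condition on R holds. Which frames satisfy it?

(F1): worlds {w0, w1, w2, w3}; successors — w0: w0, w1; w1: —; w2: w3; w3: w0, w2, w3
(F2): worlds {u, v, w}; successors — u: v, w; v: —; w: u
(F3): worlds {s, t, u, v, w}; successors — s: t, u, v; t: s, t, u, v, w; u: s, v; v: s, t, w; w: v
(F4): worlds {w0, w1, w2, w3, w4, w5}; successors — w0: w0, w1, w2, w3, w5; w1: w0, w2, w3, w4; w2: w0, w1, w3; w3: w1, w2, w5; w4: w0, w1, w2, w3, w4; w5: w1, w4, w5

The schema corresponds to a generalized confluence (Geach) condition: ∀x ∃w (xR²w ∧ x = w).
(F1): fails — at w1 but no w with w1R²w and w1=w.
(F2): fails — at v but no t with vR²t and v=t.
(F3): ✓.
(F4): ✓.
Valid on: (F3), (F4).

(F3), (F4)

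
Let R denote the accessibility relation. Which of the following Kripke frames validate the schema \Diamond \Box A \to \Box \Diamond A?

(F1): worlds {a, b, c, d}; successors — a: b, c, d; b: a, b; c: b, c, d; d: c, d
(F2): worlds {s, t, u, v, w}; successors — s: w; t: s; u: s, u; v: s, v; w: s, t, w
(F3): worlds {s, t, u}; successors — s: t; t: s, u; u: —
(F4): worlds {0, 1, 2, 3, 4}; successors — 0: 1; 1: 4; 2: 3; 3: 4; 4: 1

(F4)

The schema corresponds to convergence: \forall x \forall y \forall z (Rxy \wedge Rxz \to \exists w (Ryw \wedge Rzw)).
(F1): fails — Rab and Rad but b and d have no common successor.
(F2): fails — Ruu and Rus but u and s have no common successor.
(F3): fails — Rtu and Rtu but u and u have no common successor.
(F4): condition met.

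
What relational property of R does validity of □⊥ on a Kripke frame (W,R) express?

This schema is the Ver axiom.
It corresponds to emptiness of R: ∀x ∀y ¬Rxy.

Emptiness of R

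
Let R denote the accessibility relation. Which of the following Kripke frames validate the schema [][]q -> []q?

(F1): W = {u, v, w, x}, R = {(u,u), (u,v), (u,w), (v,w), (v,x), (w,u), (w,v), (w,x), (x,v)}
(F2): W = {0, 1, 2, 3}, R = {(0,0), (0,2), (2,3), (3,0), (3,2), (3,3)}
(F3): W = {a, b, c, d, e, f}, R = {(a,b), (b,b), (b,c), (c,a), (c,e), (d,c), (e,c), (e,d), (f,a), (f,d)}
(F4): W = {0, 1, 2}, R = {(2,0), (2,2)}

This is the axiom for density; its first-order frame correspondent is forall x forall y (Rxy -> exists z (Rxz & Rzy)).
(F1): fails — Rvw but no z with Rvz and Rzw.
(F2): ✓.
(F3): fails — Rdc but no z with Rdz and Rzc.
(F4): ✓.
Valid on: (F2), (F4).

(F2), (F4)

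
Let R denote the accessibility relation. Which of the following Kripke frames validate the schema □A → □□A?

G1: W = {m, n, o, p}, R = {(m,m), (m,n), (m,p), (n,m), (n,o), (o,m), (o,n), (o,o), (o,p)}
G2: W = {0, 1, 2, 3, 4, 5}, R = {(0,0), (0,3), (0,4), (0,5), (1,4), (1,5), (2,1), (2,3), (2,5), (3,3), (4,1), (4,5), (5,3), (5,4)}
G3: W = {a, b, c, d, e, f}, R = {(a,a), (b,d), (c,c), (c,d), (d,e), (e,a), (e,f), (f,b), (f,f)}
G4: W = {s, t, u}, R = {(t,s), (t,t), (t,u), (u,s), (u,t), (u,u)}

Frame correspondent (Sahlqvist): ∀x ∀y ∀z (Rxy ∧ Ryz → Rxz) — i.e. transitivity.
G1: fails — Rno and Ron but not Rnn.
G2: fails — R45 and R53 but not R43.
G3: fails — Rcd and Rde but not Rce.
G4: ✓.

G4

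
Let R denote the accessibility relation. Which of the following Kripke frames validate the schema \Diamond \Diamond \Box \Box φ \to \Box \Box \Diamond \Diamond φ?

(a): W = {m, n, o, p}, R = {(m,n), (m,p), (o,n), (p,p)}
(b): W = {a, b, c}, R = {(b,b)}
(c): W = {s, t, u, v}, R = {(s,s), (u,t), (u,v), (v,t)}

The schema corresponds to a generalized confluence (Geach) condition: \forall x \forall y \forall z ((x R^2 y \wedge x R^2 z) \to \exists w (y R^2 w \wedge z R^2 w)).
(a): holds.
(b): holds.
(c): fails — uR²t, uR²t but no w with tR²w and tR²w.

(a), (b)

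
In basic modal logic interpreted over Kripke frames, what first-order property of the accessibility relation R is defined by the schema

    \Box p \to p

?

Suppose □p→p is valid. At any x set V(p)={w : Rxw}. Then □p holds at x, so p holds at x, i.e. Rxx.
Conversely, on a frame with reflexivity the schema holds at every world under every valuation.
Frame condition: \forall x Rxx.

reflexivity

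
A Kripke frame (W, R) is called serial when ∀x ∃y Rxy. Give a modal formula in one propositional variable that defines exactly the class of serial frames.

□r → ◇r

The condition is seriality. The D schema □r → ◇r defines it.
Suppose □r→◇r is valid. At any x set V(r)=W. Then □r at x, so ◇r at x, so x has a successor.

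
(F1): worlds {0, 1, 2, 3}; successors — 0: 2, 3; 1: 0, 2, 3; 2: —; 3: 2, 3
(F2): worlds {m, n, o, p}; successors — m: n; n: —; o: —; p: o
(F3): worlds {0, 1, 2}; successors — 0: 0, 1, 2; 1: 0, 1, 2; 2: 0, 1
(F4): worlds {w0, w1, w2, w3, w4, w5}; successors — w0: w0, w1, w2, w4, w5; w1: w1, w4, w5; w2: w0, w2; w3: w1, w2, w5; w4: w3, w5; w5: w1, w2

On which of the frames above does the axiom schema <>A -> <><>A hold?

(F3)

The schema corresponds to a generalized confluence (Geach) condition: forall x forall y (xRy -> exists w (y = w & x R^2 w)).
(F1): fails — 1R0 but no w with 0=w and 1R²w.
(F2): fails — mRn but no w with n=w and mR²w.
(F3): holds.
(F4): fails — w4Rw3 but no w with w3=w and w4R²w.
Valid on: (F3).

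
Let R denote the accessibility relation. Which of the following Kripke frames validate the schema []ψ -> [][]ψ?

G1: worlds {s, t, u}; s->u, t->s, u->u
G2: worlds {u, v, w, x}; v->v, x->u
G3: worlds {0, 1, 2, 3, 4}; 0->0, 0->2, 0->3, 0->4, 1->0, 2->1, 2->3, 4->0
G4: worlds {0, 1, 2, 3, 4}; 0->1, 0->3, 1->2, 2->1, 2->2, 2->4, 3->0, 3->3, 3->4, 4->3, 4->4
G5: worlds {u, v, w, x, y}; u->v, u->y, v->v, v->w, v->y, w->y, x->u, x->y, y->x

This is the axiom for transitivity; its first-order frame correspondent is forall x forall y forall z (Rxy & Ryz -> Rxz).
G1: fails — Rts and Rsu but not Rtu.
G2: condition met.
G3: fails — R10 and R02 but not R12.
G4: fails — R12 and R21 but not R11.
G5: fails — Ruv and Rvw but not Ruw.

G2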